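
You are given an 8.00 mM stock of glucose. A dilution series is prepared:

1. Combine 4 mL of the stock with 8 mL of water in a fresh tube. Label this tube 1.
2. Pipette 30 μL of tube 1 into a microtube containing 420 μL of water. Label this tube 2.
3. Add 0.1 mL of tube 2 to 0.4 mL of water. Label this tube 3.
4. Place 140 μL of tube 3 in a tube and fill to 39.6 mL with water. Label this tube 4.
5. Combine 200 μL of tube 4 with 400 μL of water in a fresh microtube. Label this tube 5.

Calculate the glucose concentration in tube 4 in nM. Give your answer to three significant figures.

Step 1: 4 mL + 8 mL = 12 mL total → factor 12/4 = 3
Step 2: 30 μL + 420 μL = 450 μL total → factor 450/30 = 15
Step 3: 0.1 mL + 0.4 mL = 0.5 mL total → factor 0.5/0.1 = 5
Step 4: 140 μL brought to 39.6 mL → factor 39600/140 = 282.86
Dilution factor through tube 4 = 3 × 15 × 5 × 282.86 = 63643
[tube 4] = 8.00 mM / 63643 = 0.0001257 mM = 126 nM

126 nM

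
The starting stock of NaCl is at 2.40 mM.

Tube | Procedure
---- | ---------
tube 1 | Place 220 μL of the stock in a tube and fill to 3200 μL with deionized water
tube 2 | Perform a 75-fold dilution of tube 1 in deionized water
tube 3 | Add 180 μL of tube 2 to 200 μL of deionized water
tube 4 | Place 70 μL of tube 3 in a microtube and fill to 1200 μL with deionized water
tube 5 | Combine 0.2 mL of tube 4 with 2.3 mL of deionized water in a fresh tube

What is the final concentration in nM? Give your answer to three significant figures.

Step 1: 220 μL brought to 3200 μL → factor 3200/220 = 14.545
Step 2: 75-fold → factor 75
Step 3: 180 μL + 200 μL = 380 μL total → factor 380/180 = 2.1111
Step 4: 70 μL brought to 1200 μL → factor 1200/70 = 17.143
Step 5: 0.2 mL + 2.3 mL = 2.5 mL total → factor 2.5/0.2 = 12.5
Overall dilution factor = 14.545 × 75 × 2.1111 × 17.143 × 12.5 = 4.9351 × 10^5
Final = 2.40 mM / 4.9351 × 10^5 = 4.863 × 10^-6 mM = 4.86 nM

4.86 nM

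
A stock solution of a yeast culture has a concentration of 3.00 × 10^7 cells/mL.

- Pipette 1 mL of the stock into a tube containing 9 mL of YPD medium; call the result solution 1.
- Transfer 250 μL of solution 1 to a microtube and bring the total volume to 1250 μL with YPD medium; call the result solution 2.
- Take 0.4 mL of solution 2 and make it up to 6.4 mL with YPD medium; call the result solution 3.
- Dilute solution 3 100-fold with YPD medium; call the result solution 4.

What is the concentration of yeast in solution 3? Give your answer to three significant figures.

3.75 × 10^4 cells/mL

Step 1: 1 mL + 9 mL = 10 mL total → factor 10/1 = 10
Step 2: 250 μL brought to 1250 μL → factor 1250/250 = 5
Step 3: 0.4 mL brought to 6.4 mL → factor 6.4/0.4 = 16
Dilution factor through solution 3 = 10 × 5 × 16 = 800
[solution 3] = 3.00 × 10^7 cells/mL / 800 = 3.75 × 10^4 cells/mL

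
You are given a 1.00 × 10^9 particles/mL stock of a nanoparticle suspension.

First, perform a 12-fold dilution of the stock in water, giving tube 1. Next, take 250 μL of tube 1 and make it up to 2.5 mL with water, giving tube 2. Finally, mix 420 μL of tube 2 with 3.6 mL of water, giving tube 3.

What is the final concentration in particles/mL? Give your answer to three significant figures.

8.71 × 10^5 particles/mL

Step 1: 12-fold → factor 12
Step 2: 250 μL brought to 2.5 mL → factor 2500/250 = 10
Step 3: 420 μL + 3.6 mL = 4020 μL total → factor 4020/420 = 9.5714
Overall dilution factor = 12 × 10 × 9.5714 = 1148.6
Final = 1.00 × 10^9 particles/mL / 1148.6 = 8.71 × 10^5 particles/mL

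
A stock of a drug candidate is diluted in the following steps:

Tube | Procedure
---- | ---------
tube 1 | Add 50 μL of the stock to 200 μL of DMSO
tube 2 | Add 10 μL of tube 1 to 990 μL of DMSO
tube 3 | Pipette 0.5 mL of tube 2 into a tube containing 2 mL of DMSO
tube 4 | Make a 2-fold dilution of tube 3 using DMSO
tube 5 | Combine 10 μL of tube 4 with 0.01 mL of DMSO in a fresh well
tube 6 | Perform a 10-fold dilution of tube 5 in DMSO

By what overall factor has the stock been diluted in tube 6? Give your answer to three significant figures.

1.00 × 10^5

Step 1: 50 μL + 200 μL = 250 μL total → factor 250/50 = 5
Step 2: 10 μL + 990 μL = 1000 μL total → factor 1000/10 = 100
Step 3: 0.5 mL + 2 mL = 2.5 mL total → factor 2.5/0.5 = 5
Step 4: 2-fold → factor 2
Step 5: 10 μL + 0.01 mL = 20 μL total → factor 20/10 = 2
Step 6: 10-fold → factor 10
Overall dilution factor = 5 × 100 × 5 × 2 × 2 × 10 = 1 × 10^5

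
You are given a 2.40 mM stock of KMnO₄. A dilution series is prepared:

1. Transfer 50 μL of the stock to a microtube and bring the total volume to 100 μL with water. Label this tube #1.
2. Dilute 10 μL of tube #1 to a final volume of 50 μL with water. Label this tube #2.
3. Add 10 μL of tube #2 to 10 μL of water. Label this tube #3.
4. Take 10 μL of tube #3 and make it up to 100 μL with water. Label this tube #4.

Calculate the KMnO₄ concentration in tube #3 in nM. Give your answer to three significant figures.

1.20 × 10^5 nM

Step 1: 50 μL brought to 100 μL → factor 100/50 = 2
Step 2: 10 μL brought to 50 μL → factor 50/10 = 5
Step 3: 10 μL + 10 μL = 20 μL total → factor 20/10 = 2
Dilution factor through tube #3 = 2 × 5 × 2 = 20
[tube #3] = 2.40 mM / 20 = 0.1200 mM = 1.20 × 10^5 nM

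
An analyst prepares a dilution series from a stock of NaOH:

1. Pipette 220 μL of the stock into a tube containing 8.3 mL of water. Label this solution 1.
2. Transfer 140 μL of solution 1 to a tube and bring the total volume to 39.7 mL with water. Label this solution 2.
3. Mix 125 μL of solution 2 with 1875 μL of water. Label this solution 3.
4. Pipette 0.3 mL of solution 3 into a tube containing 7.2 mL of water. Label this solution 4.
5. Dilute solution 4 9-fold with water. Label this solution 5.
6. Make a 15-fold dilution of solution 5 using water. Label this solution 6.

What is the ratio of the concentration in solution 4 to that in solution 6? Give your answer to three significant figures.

Step 1: 220 μL + 8.3 mL = 8520 μL total → factor 8520/220 = 38.727
Step 2: 140 μL brought to 39.7 mL → factor 39700/140 = 283.57
Step 3: 125 μL + 1875 μL = 2000 μL total → factor 2000/125 = 16
Step 4: 0.3 mL + 7.2 mL = 7.5 mL total → factor 7.5/0.3 = 25
Step 5: 9-fold → factor 9
Step 6: 15-fold → factor 15
Dilution factor to solution 4 = 4.3928 × 10^6; to solution 6 = 5.9303 × 10^8
[solution 4]/[solution 6] = (factor to solution 6)/(factor to solution 4) = 5.9303 × 10^8/4.3928 × 10^6 = 135

135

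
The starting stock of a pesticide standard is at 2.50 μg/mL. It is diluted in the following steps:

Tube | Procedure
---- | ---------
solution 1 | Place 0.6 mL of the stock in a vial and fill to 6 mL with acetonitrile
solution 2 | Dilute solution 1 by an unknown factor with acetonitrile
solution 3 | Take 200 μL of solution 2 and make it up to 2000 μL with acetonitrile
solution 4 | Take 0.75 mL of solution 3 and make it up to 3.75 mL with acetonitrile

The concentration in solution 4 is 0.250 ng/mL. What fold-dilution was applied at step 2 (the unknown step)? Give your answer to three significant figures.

20.0-fold

Step 1: 0.6 mL brought to 6 mL → factor 6/0.6 = 10
Step 2: unknown factor x
Step 3: 200 μL brought to 2000 μL → factor 2000/200 = 10
Step 4: 0.75 mL brought to 3.75 mL → factor 3.75/0.75 = 5
Product of known-step factors = 500
Overall factor = 2.50 μg/mL / (0.250 ng/mL) = 10000
x = 10000 / 500 = 20.0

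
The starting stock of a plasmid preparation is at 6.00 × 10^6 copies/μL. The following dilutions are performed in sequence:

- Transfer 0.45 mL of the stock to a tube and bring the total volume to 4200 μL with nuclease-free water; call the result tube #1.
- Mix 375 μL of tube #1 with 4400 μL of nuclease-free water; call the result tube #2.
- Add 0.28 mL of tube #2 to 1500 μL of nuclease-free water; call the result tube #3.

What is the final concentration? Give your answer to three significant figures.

7.94 × 10^3 copies/μL

Step 1: 0.45 mL brought to 4200 μL → factor 4.2/0.45 = 9.3333
Step 2: 375 μL + 4400 μL = 4775 μL total → factor 4775/375 = 12.733
Step 3: 0.28 mL + 1500 μL = 1.78 mL total → factor 1.78/0.28 = 6.3571
Overall dilution factor = 9.3333 × 12.733 × 6.3571 = 755.51
Final = 6.00 × 10^6 copies/μL / 755.51 = 7.94 × 10^3 copies/μL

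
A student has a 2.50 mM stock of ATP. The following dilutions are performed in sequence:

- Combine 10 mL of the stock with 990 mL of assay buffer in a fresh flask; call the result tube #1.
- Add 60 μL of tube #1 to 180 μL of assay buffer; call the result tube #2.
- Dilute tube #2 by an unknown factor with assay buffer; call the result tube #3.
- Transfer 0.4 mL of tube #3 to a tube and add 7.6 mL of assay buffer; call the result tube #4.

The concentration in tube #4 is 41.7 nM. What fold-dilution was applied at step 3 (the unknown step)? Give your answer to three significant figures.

7.49-fold

Step 1: 10 mL + 990 mL = 1000 mL total → factor 1000/10 = 100
Step 2: 60 μL + 180 μL = 240 μL total → factor 240/60 = 4
Step 3: unknown factor x
Step 4: 0.4 mL + 7.6 mL = 8 mL total → factor 8/0.4 = 20
Product of known-step factors = 8000
Overall factor = 2.50 mM / (41.7 nM) = 59952
x = 59952 / 8000 = 7.49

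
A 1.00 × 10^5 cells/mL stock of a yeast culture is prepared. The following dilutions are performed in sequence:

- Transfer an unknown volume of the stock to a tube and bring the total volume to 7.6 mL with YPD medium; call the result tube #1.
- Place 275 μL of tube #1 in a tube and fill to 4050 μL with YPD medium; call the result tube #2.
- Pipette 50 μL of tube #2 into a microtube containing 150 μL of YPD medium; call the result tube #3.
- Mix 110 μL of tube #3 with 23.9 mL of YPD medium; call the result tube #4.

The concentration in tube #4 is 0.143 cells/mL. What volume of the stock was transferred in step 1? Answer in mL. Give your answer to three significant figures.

0.140 mL

Step 1: v brought to 7.6 mL → factor = 7.6 mL/v
Step 2: 275 μL brought to 4050 μL → factor 4050/275 = 14.727
Step 3: 50 μL + 150 μL = 200 μL total → factor 200/50 = 4
Step 4: 110 μL + 23.9 mL = 24010 μL total → factor 24010/110 = 218.27
Product of known-step factors = 12858
Overall factor = 1.00 × 10^5 cells/mL / (0.143 cells/mL) = 6.993 × 10^5
Step-1 factor = 6.993 × 10^5 / 12858 = 54.385
v = 7.6 mL / 54.385 = 0.140 mL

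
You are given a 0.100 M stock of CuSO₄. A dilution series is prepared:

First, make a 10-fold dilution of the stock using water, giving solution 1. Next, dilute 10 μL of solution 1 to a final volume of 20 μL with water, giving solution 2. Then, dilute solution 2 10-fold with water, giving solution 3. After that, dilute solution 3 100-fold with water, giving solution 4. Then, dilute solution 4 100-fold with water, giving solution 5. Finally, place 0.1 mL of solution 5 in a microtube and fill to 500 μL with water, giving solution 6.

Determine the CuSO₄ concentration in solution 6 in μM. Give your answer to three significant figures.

0.0100 μM

Step 1: 10-fold → factor 10
Step 2: 10 μL brought to 20 μL → factor 20/10 = 2
Step 3: 10-fold → factor 10
Step 4: 100-fold → factor 100
Step 5: 100-fold → factor 100
Step 6: 0.1 mL brought to 500 μL → factor 0.5/0.1 = 5
Overall dilution factor = 10 × 2 × 10 × 100 × 100 × 5 = 1 × 10^7
Final = 0.100 M / 1 × 10^7 = 1.000 × 10^-8 M = 0.0100 μM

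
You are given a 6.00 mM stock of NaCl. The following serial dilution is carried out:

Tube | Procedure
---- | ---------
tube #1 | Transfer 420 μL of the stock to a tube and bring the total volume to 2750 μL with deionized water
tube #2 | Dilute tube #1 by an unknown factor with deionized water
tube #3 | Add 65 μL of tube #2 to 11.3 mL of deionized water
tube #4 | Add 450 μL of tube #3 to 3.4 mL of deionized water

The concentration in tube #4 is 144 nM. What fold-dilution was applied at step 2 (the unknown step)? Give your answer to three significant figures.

4.25-fold

Step 1: 420 μL brought to 2750 μL → factor 2750/420 = 6.5476
Step 2: unknown factor x
Step 3: 65 μL + 11.3 mL = 11365 μL total → factor 11365/65 = 174.85
Step 4: 450 μL + 3.4 mL = 3850 μL total → factor 3850/450 = 8.5556
Product of known-step factors = 9794.6
Overall factor = 6.00 mM / (144 nM) = 41667
x = 41667 / 9794.6 = 4.25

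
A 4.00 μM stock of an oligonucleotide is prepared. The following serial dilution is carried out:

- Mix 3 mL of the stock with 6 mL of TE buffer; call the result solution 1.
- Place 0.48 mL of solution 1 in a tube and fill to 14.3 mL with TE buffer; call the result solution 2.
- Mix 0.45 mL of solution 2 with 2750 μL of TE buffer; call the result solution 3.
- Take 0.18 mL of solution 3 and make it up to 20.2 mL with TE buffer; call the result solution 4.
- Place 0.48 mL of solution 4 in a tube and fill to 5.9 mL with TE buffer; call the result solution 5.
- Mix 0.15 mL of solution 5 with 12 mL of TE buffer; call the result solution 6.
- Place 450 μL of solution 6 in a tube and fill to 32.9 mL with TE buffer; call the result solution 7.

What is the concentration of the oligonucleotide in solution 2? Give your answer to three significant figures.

0.0448 μM

Step 1: 3 mL + 6 mL = 9 mL total → factor 9/3 = 3
Step 2: 0.48 mL brought to 14.3 mL → factor 14.3/0.48 = 29.792
Dilution factor through solution 2 = 3 × 29.792 = 89.375
[solution 2] = 4.00 μM / 89.375 = 0.0448 μM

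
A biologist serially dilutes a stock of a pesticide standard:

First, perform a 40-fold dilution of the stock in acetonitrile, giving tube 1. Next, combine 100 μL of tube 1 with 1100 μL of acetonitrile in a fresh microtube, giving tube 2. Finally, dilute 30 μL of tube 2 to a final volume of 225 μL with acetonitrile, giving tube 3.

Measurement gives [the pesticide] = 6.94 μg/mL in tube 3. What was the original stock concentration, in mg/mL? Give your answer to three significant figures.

Step 1: 40-fold → factor 40
Step 2: 100 μL + 1100 μL = 1200 μL total → factor 1200/100 = 12
Step 3: 30 μL brought to 225 μL → factor 225/30 = 7.5
Overall dilution factor = 40 × 12 × 7.5 = 3600
Stock = 6.94 μg/mL × 3600 = 2.498 × 10^4 μg/mL = 25.0 mg/mL

25.0 mg/mL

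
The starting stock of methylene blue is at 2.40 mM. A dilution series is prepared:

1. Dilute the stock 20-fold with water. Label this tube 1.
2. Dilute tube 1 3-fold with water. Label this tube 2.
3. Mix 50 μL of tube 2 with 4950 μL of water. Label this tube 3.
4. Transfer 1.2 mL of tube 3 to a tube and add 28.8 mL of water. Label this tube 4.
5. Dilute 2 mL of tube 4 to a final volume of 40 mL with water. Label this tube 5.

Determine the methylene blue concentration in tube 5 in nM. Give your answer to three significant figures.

Step 1: 20-fold → factor 20
Step 2: 3-fold → factor 3
Step 3: 50 μL + 4950 μL = 5000 μL total → factor 5000/50 = 100
Step 4: 1.2 mL + 28.8 mL = 30 mL total → factor 30/1.2 = 25
Step 5: 2 mL brought to 40 mL → factor 40/2 = 20
Overall dilution factor = 20 × 3 × 100 × 25 × 20 = 3 × 10^6
Final = 2.40 mM / 3 × 10^6 = 8.000 × 10^-7 mM = 0.800 nM

0.800 nM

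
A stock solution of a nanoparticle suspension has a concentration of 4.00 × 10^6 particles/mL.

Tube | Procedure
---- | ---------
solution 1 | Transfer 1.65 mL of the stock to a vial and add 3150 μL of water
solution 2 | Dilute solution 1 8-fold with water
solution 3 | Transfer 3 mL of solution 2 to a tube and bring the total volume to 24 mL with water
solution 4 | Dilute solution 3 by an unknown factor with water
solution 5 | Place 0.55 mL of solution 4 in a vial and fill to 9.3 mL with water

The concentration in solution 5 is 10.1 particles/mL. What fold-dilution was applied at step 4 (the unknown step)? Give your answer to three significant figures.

Step 1: 1.65 mL + 3150 μL = 4.8 mL total → factor 4.8/1.65 = 2.9091
Step 2: 8-fold → factor 8
Step 3: 3 mL brought to 24 mL → factor 24/3 = 8
Step 4: unknown factor x
Step 5: 0.55 mL brought to 9.3 mL → factor 9.3/0.55 = 16.909
Product of known-step factors = 3148.2
Overall factor = 4.00 × 10^6 particles/mL / (10.1 particles/mL) = 3.9604 × 10^5
x = 3.9604 × 10^5 / 3148.2 = 126

126-fold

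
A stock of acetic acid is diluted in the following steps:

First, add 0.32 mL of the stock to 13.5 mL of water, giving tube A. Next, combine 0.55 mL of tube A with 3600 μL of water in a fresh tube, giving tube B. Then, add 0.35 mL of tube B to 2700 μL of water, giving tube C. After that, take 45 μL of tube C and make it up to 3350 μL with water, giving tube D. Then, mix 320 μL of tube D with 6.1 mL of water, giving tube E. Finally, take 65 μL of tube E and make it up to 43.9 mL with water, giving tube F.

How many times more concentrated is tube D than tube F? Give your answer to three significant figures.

1.35 × 10^4

Step 1: 0.32 mL + 13.5 mL = 13.82 mL total → factor 13.82/0.32 = 43.188
Step 2: 0.55 mL + 3600 μL = 4.15 mL total → factor 4.15/0.55 = 7.5455
Step 3: 0.35 mL + 2700 μL = 3.05 mL total → factor 3.05/0.35 = 8.7143
Step 4: 45 μL brought to 3350 μL → factor 3350/45 = 74.444
Step 5: 320 μL + 6.1 mL = 6420 μL total → factor 6420/320 = 20.062
Step 6: 65 μL brought to 43.9 mL → factor 43900/65 = 675.38
Dilution factor to tube D = 2.114 × 10^5; to tube F = 2.8645 × 10^9
[tube D]/[tube F] = (factor to tube F)/(factor to tube D) = 2.8645 × 10^9/2.114 × 10^5 = 1.35 × 10^4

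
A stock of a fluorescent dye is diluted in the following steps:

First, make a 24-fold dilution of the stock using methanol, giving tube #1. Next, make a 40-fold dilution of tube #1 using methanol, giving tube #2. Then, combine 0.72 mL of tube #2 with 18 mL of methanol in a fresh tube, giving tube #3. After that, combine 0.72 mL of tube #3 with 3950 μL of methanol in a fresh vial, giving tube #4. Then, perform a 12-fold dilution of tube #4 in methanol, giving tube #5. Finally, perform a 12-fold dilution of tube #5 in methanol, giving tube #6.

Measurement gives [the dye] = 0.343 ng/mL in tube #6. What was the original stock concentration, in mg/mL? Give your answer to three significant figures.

Step 1: 24-fold → factor 24
Step 2: 40-fold → factor 40
Step 3: 0.72 mL + 18 mL = 18.72 mL total → factor 18.72/0.72 = 26
Step 4: 0.72 mL + 3950 μL = 4.67 mL total → factor 4.67/0.72 = 6.4861
Step 5: 12-fold → factor 12
Step 6: 12-fold → factor 12
Overall dilution factor = 24 × 40 × 26 × 6.4861 × 12 × 12 = 2.3313 × 10^7
Stock = 0.343 ng/mL × 2.3313 × 10^7 = 7.996 × 10^6 ng/mL = 8.00 mg/mL

8.00 mg/mL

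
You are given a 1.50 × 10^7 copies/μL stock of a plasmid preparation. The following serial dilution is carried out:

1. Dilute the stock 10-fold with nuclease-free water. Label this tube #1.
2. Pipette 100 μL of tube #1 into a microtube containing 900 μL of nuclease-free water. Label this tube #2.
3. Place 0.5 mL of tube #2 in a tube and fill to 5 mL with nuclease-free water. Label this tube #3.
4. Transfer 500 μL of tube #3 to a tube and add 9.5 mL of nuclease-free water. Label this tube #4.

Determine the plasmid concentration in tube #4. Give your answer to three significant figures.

Step 1: 10-fold → factor 10
Step 2: 100 μL + 900 μL = 1000 μL total → factor 1000/100 = 10
Step 3: 0.5 mL brought to 5 mL → factor 5/0.5 = 10
Step 4: 500 μL + 9.5 mL = 10000 μL total → factor 10000/500 = 20
Overall dilution factor = 10 × 10 × 10 × 20 = 20000
Final = 1.50 × 10^7 copies/μL / 20000 = 750 copies/μL

750 copies/μL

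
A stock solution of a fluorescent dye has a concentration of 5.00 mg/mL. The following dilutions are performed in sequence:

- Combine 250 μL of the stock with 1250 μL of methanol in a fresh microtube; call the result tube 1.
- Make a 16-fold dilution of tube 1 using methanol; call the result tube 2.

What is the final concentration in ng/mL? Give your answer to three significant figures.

Step 1: 250 μL + 1250 μL = 1500 μL total → factor 1500/250 = 6
Step 2: 16-fold → factor 16
Overall dilution factor = 6 × 16 = 96
Final = 5.00 mg/mL / 96 = 0.05208 mg/mL = 5.21 × 10^4 ng/mL

5.21 × 10^4 ng/mL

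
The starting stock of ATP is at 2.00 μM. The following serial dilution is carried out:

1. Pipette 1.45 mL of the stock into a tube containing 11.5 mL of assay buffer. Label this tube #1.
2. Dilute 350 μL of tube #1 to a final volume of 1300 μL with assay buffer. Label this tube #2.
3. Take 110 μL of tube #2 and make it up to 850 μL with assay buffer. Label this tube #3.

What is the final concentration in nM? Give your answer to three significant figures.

Step 1: 1.45 mL + 11.5 mL = 12.95 mL total → factor 12.95/1.45 = 8.931
Step 2: 350 μL brought to 1300 μL → factor 1300/350 = 3.7143
Step 3: 110 μL brought to 850 μL → factor 850/110 = 7.7273
Overall dilution factor = 8.931 × 3.7143 × 7.7273 = 256.33
Final = 2.00 μM / 256.33 = 0.007802 μM = 7.80 nM

7.80 nM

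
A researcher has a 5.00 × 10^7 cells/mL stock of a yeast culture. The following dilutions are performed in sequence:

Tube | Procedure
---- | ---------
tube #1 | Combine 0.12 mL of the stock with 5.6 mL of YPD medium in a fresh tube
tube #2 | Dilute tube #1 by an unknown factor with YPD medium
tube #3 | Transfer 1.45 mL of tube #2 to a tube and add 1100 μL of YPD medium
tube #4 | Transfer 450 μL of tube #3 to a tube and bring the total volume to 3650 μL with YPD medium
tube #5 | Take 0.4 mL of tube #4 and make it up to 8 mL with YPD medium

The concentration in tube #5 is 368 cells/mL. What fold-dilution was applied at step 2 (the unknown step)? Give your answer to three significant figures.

Step 1: 0.12 mL + 5.6 mL = 5.72 mL total → factor 5.72/0.12 = 47.667
Step 2: unknown factor x
Step 3: 1.45 mL + 1100 μL = 2.55 mL total → factor 2.55/1.45 = 1.7586
Step 4: 450 μL brought to 3650 μL → factor 3650/450 = 8.1111
Step 5: 0.4 mL brought to 8 mL → factor 8/0.4 = 20
Product of known-step factors = 13599
Overall factor = 5.00 × 10^7 cells/mL / (368 cells/mL) = 1.3587 × 10^5
x = 1.3587 × 10^5 / 13599 = 9.99

9.99-fold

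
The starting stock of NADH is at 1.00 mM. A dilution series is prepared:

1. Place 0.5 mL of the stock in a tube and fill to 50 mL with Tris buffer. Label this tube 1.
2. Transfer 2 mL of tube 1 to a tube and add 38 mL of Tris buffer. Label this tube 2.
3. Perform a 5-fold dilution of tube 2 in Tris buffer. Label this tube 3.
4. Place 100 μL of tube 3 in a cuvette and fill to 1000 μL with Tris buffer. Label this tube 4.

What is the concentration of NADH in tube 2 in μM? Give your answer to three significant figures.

Step 1: 0.5 mL brought to 50 mL → factor 50/0.5 = 100
Step 2: 2 mL + 38 mL = 40 mL total → factor 40/2 = 20
Dilution factor through tube 2 = 100 × 20 = 2000
[tube 2] = 1.00 mM / 2000 = 0.0005000 mM = 0.500 μM

0.500 μM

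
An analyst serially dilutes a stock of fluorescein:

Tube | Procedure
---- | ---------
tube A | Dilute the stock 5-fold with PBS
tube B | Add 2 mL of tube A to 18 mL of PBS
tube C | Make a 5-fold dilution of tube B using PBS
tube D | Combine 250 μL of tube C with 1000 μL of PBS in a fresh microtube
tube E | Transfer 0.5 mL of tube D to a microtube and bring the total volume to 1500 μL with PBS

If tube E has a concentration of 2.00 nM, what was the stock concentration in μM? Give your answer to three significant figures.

7.50 μM

Step 1: 5-fold → factor 5
Step 2: 2 mL + 18 mL = 20 mL total → factor 20/2 = 10
Step 3: 5-fold → factor 5
Step 4: 250 μL + 1000 μL = 1250 μL total → factor 1250/250 = 5
Step 5: 0.5 mL brought to 1500 μL → factor 1.5/0.5 = 3
Overall dilution factor = 5 × 10 × 5 × 5 × 3 = 3750
Stock = 2.00 nM × 3750 = 7500 nM = 7.50 μM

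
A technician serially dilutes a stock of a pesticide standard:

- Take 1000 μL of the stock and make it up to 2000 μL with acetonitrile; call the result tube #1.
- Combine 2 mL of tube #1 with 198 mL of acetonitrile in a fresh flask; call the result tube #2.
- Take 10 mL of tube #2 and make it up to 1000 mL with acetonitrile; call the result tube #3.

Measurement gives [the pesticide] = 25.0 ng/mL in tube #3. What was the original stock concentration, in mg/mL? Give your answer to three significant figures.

0.500 mg/mL

Step 1: 1000 μL brought to 2000 μL → factor 2000/1000 = 2
Step 2: 2 mL + 198 mL = 200 mL total → factor 200/2 = 100
Step 3: 10 mL brought to 1000 mL → factor 1000/10 = 100
Overall dilution factor = 2 × 100 × 100 = 20000
Stock = 25.0 ng/mL × 20000 = 5.000 × 10^5 ng/mL = 0.500 mg/mL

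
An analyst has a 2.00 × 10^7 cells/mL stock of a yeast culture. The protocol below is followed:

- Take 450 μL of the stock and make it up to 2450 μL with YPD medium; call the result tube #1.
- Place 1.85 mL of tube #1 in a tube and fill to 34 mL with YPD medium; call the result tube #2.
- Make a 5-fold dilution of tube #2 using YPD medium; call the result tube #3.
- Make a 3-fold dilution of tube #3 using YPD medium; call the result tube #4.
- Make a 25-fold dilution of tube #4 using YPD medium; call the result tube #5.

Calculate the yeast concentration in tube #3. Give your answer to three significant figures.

Step 1: 450 μL brought to 2450 μL → factor 2450/450 = 5.4444
Step 2: 1.85 mL brought to 34 mL → factor 34/1.85 = 18.378
Step 3: 5-fold → factor 5
Dilution factor through tube #3 = 5.4444 × 18.378 × 5 = 500.3
[tube #3] = 2.00 × 10^7 cells/mL / 500.3 = 4.00 × 10^4 cells/mL

4.00 × 10^4 cells/mL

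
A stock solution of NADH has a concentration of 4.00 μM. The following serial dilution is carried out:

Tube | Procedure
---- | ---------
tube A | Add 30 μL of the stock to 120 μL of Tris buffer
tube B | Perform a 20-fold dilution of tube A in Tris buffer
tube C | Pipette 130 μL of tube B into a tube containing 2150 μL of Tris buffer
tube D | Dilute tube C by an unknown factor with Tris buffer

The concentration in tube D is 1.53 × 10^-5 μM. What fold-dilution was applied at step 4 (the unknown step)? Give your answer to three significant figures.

149-fold

Step 1: 30 μL + 120 μL = 150 μL total → factor 150/30 = 5
Step 2: 20-fold → factor 20
Step 3: 130 μL + 2150 μL = 2280 μL total → factor 2280/130 = 17.538
Step 4: unknown factor x
Product of known-step factors = 1753.8
Overall factor = 4.00 μM / (1.53 × 10^-5 μM) = 2.6144 × 10^5
x = 2.6144 × 10^5 / 1753.8 = 149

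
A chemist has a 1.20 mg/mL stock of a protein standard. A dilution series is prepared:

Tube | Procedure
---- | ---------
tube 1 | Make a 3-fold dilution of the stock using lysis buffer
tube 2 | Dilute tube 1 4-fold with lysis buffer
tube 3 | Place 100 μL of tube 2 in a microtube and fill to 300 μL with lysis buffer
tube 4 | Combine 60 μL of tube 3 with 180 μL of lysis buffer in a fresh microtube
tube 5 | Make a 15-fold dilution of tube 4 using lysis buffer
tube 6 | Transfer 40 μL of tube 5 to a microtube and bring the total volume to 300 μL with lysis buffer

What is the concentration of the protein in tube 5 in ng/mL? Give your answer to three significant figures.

Step 1: 3-fold → factor 3
Step 2: 4-fold → factor 4
Step 3: 100 μL brought to 300 μL → factor 300/100 = 3
Step 4: 60 μL + 180 μL = 240 μL total → factor 240/60 = 4
Step 5: 15-fold → factor 15
Dilution factor through tube 5 = 3 × 4 × 3 × 4 × 15 = 2160
[tube 5] = 1.20 mg/mL / 2160 = 0.0005556 mg/mL = 556 ng/mL

556 ng/mL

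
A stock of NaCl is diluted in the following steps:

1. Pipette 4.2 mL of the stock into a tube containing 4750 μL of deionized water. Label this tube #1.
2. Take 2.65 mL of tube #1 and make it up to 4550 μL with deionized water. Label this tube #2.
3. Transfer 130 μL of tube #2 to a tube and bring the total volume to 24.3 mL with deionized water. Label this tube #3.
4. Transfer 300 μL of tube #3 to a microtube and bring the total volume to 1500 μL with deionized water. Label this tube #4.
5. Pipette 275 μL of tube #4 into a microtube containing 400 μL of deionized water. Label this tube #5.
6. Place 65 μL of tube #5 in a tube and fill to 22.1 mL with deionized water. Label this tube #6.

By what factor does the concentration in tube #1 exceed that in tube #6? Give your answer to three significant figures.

Step 1: 4.2 mL + 4750 μL = 8.95 mL total → factor 8.95/4.2 = 2.131
Step 2: 2.65 mL brought to 4550 μL → factor 4.55/2.65 = 1.717
Step 3: 130 μL brought to 24.3 mL → factor 24300/130 = 186.92
Step 4: 300 μL brought to 1500 μL → factor 1500/300 = 5
Step 5: 275 μL + 400 μL = 675 μL total → factor 675/275 = 2.4545
Step 6: 65 μL brought to 22.1 mL → factor 22100/65 = 340
Dilution factor to tube #1 = 2.131; to tube #6 = 2.8538 × 10^6
[tube #1]/[tube #6] = (factor to tube #6)/(factor to tube #1) = 2.8538 × 10^6/2.131 = 1.34 × 10^6

1.34 × 10^6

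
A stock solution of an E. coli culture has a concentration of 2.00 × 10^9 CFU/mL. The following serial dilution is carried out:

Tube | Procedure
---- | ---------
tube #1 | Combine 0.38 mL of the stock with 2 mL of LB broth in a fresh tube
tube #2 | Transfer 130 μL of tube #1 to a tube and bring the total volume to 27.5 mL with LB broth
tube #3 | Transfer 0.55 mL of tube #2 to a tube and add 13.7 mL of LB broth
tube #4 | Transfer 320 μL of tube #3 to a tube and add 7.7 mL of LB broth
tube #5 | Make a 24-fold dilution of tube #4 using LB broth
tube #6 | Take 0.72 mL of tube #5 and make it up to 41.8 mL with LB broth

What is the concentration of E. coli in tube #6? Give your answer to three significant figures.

1.67 CFU/mL

Step 1: 0.38 mL + 2 mL = 2.38 mL total → factor 2.38/0.38 = 6.2632
Step 2: 130 μL brought to 27.5 mL → factor 27500/130 = 211.54
Step 3: 0.55 mL + 13.7 mL = 14.25 mL total → factor 14.25/0.55 = 25.909
Step 4: 320 μL + 7.7 mL = 8020 μL total → factor 8020/320 = 25.062
Step 5: 24-fold → factor 24
Step 6: 0.72 mL brought to 41.8 mL → factor 41.8/0.72 = 58.056
Overall dilution factor = 6.2632 × 211.54 × 25.909 × 25.062 × 24 × 58.056 = 1.1987 × 10^9
Final = 2.00 × 10^9 CFU/mL / 1.1987 × 10^9 = 1.67 CFU/mL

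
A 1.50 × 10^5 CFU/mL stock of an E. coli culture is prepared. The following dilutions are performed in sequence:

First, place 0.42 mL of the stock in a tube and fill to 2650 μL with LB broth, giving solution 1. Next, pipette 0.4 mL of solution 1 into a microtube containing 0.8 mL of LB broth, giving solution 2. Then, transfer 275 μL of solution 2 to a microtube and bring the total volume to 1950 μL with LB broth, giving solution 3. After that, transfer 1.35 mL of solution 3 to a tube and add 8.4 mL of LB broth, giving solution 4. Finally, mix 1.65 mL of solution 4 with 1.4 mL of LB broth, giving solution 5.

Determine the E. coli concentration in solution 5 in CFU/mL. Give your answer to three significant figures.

83.7 CFU/mL

Step 1: 0.42 mL brought to 2650 μL → factor 2.65/0.42 = 6.3095
Step 2: 0.4 mL + 0.8 mL = 1.2 mL total → factor 1.2/0.4 = 3
Step 3: 275 μL brought to 1950 μL → factor 1950/275 = 7.0909
Step 4: 1.35 mL + 8.4 mL = 9.75 mL total → factor 9.75/1.35 = 7.2222
Step 5: 1.65 mL + 1.4 mL = 3.05 mL total → factor 3.05/1.65 = 1.8485
Overall dilution factor = 6.3095 × 3 × 7.0909 × 7.2222 × 1.8485 = 1791.9
Final = 1.50 × 10^5 CFU/mL / 1791.9 = 83.7 CFU/mL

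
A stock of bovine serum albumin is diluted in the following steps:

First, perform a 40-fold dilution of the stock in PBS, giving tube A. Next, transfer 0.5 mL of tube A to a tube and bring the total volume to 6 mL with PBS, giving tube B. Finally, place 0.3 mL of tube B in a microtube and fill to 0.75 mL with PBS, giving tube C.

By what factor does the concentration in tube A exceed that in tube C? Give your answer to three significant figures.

30.0

Step 1: 40-fold → factor 40
Step 2: 0.5 mL brought to 6 mL → factor 6/0.5 = 12
Step 3: 0.3 mL brought to 0.75 mL → factor 0.75/0.3 = 2.5
Dilution factor to tube A = 40; to tube C = 1200
[tube A]/[tube C] = (factor to tube C)/(factor to tube A) = 1200/40 = 30.0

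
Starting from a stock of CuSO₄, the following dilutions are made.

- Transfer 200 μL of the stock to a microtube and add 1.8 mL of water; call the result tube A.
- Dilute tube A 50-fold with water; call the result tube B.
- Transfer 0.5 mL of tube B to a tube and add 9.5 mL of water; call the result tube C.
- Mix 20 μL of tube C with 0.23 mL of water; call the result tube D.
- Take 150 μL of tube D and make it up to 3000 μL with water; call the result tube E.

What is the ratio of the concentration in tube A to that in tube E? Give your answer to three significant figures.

2.50 × 10^5

Step 1: 200 μL + 1.8 mL = 2000 μL total → factor 2000/200 = 10
Step 2: 50-fold → factor 50
Step 3: 0.5 mL + 9.5 mL = 10 mL total → factor 10/0.5 = 20
Step 4: 20 μL + 0.23 mL = 250 μL total → factor 250/20 = 12.5
Step 5: 150 μL brought to 3000 μL → factor 3000/150 = 20
Dilution factor to tube A = 10; to tube E = 2.5 × 10^6
[tube A]/[tube E] = (factor to tube E)/(factor to tube A) = 2.5 × 10^6/10 = 2.50 × 10^5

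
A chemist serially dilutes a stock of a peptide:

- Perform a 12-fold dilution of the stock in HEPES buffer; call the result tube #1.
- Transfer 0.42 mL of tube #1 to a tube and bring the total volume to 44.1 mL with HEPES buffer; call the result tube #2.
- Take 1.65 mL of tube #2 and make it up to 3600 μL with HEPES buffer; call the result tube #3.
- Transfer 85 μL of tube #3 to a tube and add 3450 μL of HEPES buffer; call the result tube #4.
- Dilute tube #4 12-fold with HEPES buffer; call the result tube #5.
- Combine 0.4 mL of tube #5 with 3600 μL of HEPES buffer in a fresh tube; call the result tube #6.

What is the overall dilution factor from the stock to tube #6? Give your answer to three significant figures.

1.37 × 10^7

Step 1: 12-fold → factor 12
Step 2: 0.42 mL brought to 44.1 mL → factor 44.1/0.42 = 105
Step 3: 1.65 mL brought to 3600 μL → factor 3.6/1.65 = 2.1818
Step 4: 85 μL + 3450 μL = 3535 μL total → factor 3535/85 = 41.588
Step 5: 12-fold → factor 12
Step 6: 0.4 mL + 3600 μL = 4 mL total → factor 4/0.4 = 10
Overall dilution factor = 12 × 105 × 2.1818 × 41.588 × 12 × 10 = 1.372 × 10^7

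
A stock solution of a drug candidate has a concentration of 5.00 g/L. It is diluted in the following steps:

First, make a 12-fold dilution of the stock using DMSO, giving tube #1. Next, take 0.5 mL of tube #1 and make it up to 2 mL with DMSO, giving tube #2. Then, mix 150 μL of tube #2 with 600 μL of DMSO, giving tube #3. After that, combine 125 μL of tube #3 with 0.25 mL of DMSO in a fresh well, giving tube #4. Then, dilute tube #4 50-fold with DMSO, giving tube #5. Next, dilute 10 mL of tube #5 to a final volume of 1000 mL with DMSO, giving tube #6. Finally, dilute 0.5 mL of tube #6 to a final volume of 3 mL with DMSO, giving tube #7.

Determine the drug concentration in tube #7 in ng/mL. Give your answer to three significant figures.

0.231 ng/mL

Step 1: 12-fold → factor 12
Step 2: 0.5 mL brought to 2 mL → factor 2/0.5 = 4
Step 3: 150 μL + 600 μL = 750 μL total → factor 750/150 = 5
Step 4: 125 μL + 0.25 mL = 375 μL total → factor 375/125 = 3
Step 5: 50-fold → factor 50
Step 6: 10 mL brought to 1000 mL → factor 1000/10 = 100
Step 7: 0.5 mL brought to 3 mL → factor 3/0.5 = 6
Overall dilution factor = 12 × 4 × 5 × 3 × 50 × 100 × 6 = 2.16 × 10^7
Final = 5.00 g/L / 2.16 × 10^7 = 2.315 × 10^-7 g/L = 0.231 ng/mL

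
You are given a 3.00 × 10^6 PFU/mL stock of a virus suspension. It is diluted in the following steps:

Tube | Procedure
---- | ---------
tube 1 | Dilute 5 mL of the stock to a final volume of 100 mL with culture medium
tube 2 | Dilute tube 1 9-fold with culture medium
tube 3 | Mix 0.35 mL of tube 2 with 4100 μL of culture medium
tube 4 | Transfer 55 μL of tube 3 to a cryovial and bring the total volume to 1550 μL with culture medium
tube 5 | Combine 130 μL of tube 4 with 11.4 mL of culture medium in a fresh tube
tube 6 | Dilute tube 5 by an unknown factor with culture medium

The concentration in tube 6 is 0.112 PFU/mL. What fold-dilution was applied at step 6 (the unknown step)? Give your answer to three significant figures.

4.68-fold

Step 1: 5 mL brought to 100 mL → factor 100/5 = 20
Step 2: 9-fold → factor 9
Step 3: 0.35 mL + 4100 μL = 4.45 mL total → factor 4.45/0.35 = 12.714
Step 4: 55 μL brought to 1550 μL → factor 1550/55 = 28.182
Step 5: 130 μL + 11.4 mL = 11530 μL total → factor 11530/130 = 88.692
Step 6: unknown factor x
Product of known-step factors = 5.7203 × 10^6
Overall factor = 3.00 × 10^6 PFU/mL / (0.112 PFU/mL) = 2.6786 × 10^7
x = 2.6786 × 10^7 / 5.7203 × 10^6 = 4.68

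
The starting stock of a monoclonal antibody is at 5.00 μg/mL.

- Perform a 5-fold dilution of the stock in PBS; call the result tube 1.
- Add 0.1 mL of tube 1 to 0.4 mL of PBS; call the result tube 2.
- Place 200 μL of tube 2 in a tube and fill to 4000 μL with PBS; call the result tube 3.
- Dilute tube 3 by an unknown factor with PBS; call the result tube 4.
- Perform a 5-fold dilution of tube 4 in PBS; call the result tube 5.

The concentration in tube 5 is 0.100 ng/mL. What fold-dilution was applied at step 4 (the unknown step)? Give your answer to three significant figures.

20.0-fold

Step 1: 5-fold → factor 5
Step 2: 0.1 mL + 0.4 mL = 0.5 mL total → factor 0.5/0.1 = 5
Step 3: 200 μL brought to 4000 μL → factor 4000/200 = 20
Step 4: unknown factor x
Step 5: 5-fold → factor 5
Product of known-step factors = 2500
Overall factor = 5.00 μg/mL / (0.100 ng/mL) = 50000
x = 50000 / 2500 = 20.0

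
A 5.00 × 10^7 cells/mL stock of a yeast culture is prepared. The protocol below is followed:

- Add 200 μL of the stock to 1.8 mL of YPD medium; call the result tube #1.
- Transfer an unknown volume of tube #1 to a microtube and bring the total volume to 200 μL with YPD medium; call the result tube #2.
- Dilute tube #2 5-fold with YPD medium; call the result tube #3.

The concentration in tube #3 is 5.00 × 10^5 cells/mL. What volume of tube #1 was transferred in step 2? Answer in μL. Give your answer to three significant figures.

Step 1: 200 μL + 1.8 mL = 2000 μL total → factor 2000/200 = 10
Step 2: v brought to 200 μL → factor = 200 μL/v
Step 3: 5-fold → factor 5
Product of known-step factors = 50
Overall factor = 5.00 × 10^7 cells/mL / (5.00 × 10^5 cells/mL) = 100
Step-2 factor = 100 / 50 = 2
v = 200 μL / 2 = 100 μL

100 μL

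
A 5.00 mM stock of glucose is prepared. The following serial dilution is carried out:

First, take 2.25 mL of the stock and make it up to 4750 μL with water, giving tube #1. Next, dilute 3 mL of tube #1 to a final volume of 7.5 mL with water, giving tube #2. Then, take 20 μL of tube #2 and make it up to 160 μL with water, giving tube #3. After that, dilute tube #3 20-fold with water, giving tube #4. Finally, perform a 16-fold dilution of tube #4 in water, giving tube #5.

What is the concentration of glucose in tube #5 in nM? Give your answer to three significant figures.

Step 1: 2.25 mL brought to 4750 μL → factor 4.75/2.25 = 2.1111
Step 2: 3 mL brought to 7.5 mL → factor 7.5/3 = 2.5
Step 3: 20 μL brought to 160 μL → factor 160/20 = 8
Step 4: 20-fold → factor 20
Step 5: 16-fold → factor 16
Overall dilution factor = 2.1111 × 2.5 × 8 × 20 × 16 = 13511
Final = 5.00 mM / 13511 = 0.0003701 mM = 370 nM

370 nM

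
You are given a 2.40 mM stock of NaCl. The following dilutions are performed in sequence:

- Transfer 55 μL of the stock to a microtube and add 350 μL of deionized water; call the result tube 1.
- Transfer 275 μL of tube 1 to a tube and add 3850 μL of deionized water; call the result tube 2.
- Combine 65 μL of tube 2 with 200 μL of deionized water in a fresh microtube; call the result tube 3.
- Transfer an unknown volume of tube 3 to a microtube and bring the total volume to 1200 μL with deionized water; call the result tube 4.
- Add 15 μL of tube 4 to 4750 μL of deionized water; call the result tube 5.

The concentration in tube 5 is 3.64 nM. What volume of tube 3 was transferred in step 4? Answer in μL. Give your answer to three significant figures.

Step 1: 55 μL + 350 μL = 405 μL total → factor 405/55 = 7.3636
Step 2: 275 μL + 3850 μL = 4125 μL total → factor 4125/275 = 15
Step 3: 65 μL + 200 μL = 265 μL total → factor 265/65 = 4.0769
Step 4: v brought to 1200 μL → factor = 1200 μL/v
Step 5: 15 μL + 4750 μL = 4765 μL total → factor 4765/15 = 317.67
Product of known-step factors = 1.4305 × 10^5
Overall factor = 2.40 mM / (3.64 nM) = 6.5934 × 10^5
Step-4 factor = 6.5934 × 10^5 / 1.4305 × 10^5 = 4.6092
v = 1200 μL / 4.6092 = 260 μL

260 μL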